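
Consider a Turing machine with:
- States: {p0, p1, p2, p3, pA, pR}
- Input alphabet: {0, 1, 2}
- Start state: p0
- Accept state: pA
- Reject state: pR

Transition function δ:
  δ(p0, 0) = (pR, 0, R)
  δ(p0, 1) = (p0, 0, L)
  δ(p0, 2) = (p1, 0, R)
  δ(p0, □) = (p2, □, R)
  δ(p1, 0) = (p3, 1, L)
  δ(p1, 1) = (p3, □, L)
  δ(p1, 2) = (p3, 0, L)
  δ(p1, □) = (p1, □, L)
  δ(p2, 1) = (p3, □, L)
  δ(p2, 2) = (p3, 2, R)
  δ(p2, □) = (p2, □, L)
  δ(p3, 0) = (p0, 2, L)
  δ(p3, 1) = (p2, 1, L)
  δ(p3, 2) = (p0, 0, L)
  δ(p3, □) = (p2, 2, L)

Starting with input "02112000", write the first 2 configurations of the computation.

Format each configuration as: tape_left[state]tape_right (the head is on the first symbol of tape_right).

Transitions applied:
Step 1: δ(p0, 0) = (pR, 0, R)

The first 2 configurations are:
[p0]02112000 ⊢ 0[pR]2112000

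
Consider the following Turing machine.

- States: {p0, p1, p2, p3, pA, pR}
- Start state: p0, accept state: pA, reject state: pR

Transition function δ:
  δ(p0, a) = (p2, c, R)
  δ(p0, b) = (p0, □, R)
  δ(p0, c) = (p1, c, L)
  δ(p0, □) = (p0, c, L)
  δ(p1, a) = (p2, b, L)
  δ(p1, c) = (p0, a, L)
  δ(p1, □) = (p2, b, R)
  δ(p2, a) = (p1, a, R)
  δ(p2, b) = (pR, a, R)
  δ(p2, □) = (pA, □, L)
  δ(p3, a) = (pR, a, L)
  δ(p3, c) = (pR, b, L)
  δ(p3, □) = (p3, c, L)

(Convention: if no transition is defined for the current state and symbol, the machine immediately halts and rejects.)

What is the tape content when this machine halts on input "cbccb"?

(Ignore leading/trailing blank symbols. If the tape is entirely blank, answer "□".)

Execution trace:
Initial: [p0]cbccb
Step 1: δ(p0, c) = (p1, c, L) → [p1]□cbccb
Step 2: δ(p1, □) = (p2, b, R) → b[p2]cbccb

No transition is defined for δ(p2, c). By convention the machine halts and rejects.

Final tape (ignoring leading/trailing blanks): bcbccb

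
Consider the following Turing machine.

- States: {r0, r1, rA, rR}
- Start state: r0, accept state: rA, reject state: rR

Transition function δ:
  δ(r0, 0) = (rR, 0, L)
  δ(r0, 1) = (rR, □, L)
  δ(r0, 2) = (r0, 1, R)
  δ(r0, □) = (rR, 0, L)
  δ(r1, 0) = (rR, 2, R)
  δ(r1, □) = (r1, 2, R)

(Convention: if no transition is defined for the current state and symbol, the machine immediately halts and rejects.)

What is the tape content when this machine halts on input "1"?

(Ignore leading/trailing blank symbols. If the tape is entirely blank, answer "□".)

Execution trace:
Initial: [r0]1
Step 1: δ(r0, 1) = (rR, □, L) → [rR]□□

The machine reaches the reject state rR and halts.

Final tape (ignoring leading/trailing blanks): □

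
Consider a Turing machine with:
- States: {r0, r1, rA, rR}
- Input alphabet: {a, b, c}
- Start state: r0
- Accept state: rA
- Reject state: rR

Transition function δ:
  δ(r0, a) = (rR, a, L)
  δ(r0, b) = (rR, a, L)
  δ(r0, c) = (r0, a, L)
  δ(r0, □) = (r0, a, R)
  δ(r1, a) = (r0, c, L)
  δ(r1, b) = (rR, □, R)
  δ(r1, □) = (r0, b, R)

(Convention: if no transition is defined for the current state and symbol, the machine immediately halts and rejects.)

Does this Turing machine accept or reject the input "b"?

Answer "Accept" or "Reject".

Execution trace:
Initial: [r0]b
Step 1: δ(r0, b) = (rR, a, L) → [rR]□a

The machine reaches the reject state rR and halts.

Answer: Reject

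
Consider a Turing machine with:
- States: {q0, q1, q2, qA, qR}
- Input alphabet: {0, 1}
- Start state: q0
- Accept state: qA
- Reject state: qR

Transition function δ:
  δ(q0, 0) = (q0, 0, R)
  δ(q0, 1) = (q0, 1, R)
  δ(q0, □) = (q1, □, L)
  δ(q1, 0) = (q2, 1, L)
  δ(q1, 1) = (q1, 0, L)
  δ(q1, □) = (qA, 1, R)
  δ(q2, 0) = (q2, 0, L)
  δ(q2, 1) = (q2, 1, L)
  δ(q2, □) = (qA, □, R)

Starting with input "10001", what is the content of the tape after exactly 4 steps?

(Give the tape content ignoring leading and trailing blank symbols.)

Execution trace:
Initial: [q0]10001
Step 1: δ(q0, 1) = (q0, 1, R) → 1[q0]0001
Step 2: δ(q0, 0) = (q0, 0, R) → 10[q0]001
Step 3: δ(q0, 0) = (q0, 0, R) → 100[q0]01
Step 4: δ(q0, 0) = (q0, 0, R) → 1000[q0]1

After 4 steps, the tape (ignoring leading/trailing blanks) is: 10001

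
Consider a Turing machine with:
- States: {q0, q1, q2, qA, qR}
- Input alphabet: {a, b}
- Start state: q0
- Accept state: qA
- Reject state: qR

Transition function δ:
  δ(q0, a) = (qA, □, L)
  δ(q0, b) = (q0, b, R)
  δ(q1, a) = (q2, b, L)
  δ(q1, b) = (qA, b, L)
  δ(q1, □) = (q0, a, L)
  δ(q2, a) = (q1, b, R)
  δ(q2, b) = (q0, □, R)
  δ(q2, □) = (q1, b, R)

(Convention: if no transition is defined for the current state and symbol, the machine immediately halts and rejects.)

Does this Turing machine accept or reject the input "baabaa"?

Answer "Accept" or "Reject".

Execution trace:
Initial: [q0]baabaa
Step 1: δ(q0, b) = (q0, b, R) → b[q0]aabaa
Step 2: δ(q0, a) = (qA, □, L) → [qA]b□abaa

The machine reaches the accept state qA and halts.

Answer: Accept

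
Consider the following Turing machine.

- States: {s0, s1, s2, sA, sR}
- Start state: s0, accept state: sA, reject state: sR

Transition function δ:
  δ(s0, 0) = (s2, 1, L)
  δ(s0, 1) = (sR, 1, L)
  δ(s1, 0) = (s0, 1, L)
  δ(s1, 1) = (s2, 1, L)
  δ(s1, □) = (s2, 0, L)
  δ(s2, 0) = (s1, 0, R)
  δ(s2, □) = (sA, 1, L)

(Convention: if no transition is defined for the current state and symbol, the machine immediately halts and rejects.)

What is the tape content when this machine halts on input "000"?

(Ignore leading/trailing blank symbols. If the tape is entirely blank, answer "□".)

Execution trace:
Initial: [s0]000
Step 1: δ(s0, 0) = (s2, 1, L) → [s2]□100
Step 2: δ(s2, □) = (sA, 1, L) → [sA]□1100

The machine reaches the accept state sA and halts.

Final tape (ignoring leading/trailing blanks): 1100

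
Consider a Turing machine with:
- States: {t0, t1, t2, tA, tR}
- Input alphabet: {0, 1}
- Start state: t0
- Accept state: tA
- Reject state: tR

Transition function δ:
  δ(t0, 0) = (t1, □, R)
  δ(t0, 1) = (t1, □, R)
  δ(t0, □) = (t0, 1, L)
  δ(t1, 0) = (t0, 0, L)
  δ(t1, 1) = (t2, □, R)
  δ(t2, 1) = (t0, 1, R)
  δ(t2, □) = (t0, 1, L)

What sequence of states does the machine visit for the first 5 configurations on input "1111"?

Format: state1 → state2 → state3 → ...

Execution trace:
Initial: [t0]1111
Step 1: δ(t0, 1) = (t1, □, R) → □[t1]111
Step 2: δ(t1, 1) = (t2, □, R) → □□[t2]11
Step 3: δ(t2, 1) = (t0, 1, R) → □□1[t0]1
Step 4: δ(t0, 1) = (t1, □, R) → □□1□[t1]□

No transition is defined for δ(t1, □). By convention the machine halts and rejects.

State sequence: t0 → t1 → t2 → t0 → t1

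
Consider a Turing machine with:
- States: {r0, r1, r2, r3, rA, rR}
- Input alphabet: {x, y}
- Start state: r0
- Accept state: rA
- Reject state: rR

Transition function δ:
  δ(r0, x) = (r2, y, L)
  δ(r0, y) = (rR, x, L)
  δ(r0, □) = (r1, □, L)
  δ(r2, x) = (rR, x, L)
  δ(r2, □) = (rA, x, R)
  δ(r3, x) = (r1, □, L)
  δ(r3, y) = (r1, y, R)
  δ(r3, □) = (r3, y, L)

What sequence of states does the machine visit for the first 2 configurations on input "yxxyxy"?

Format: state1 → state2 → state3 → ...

Execution trace:
Initial: [r0]yxxyxy
Step 1: δ(r0, y) = (rR, x, L) → [rR]□xxxyxy

The machine reaches the reject state rR and halts.

State sequence: r0 → rR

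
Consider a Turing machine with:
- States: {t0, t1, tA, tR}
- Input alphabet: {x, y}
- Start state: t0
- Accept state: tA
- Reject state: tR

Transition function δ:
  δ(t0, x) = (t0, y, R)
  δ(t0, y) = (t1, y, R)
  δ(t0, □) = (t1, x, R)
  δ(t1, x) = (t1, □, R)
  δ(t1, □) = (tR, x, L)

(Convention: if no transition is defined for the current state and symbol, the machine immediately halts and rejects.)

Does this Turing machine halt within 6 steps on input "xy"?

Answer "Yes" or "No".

Execution trace:
Initial: [t0]xy
Step 1: δ(t0, x) = (t0, y, R) → y[t0]y
Step 2: δ(t0, y) = (t1, y, R) → yy[t1]□
Step 3: δ(t1, □) = (tR, x, L) → y[tR]yx

The machine reaches the reject state tR and halts.
The machine halted after 3 steps (within the 6-step bound).

Answer: Yes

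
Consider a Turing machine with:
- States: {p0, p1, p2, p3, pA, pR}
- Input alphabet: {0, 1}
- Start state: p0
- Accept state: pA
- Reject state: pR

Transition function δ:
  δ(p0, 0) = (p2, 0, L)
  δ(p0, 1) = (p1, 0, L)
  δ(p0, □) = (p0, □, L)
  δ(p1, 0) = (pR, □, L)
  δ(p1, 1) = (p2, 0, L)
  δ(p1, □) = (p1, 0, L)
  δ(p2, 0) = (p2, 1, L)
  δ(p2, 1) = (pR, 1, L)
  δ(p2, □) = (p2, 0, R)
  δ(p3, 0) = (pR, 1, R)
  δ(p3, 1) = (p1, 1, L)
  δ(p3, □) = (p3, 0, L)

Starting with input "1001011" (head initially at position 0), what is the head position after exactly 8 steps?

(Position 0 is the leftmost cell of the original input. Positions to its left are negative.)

Execution trace (head position shown):
Step 0: [p0]1001011  (head at position 0)
Step 1: move left → [p1]□0001011  (head at position -1)
Step 2: move left → [p1]□00001011  (head at position -2)
Step 3: move left → [p1]□000001011  (head at position -3)
Step 4: move left → [p1]□0000001011  (head at position -4)
Step 5: move left → [p1]□00000001011  (head at position -5)
Step 6: move left → [p1]□000000001011  (head at position -6)
Step 7: move left → [p1]□0000000001011  (head at position -7)
Step 8: move left → [p1]□00000000001011  (head at position -8)

After 8 steps, the head is at position -8.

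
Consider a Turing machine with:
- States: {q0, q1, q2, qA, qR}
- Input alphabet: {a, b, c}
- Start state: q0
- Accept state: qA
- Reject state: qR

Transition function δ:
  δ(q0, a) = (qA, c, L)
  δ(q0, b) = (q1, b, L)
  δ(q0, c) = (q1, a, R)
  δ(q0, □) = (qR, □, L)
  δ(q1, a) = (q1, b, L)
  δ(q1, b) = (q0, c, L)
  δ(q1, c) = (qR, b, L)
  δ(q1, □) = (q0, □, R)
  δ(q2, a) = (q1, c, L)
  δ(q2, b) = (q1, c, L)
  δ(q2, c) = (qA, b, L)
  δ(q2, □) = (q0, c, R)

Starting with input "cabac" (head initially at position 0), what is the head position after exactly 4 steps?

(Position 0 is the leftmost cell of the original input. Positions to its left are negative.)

Execution trace (head position shown):
Step 0: [q0]cabac  (head at position 0)
Step 1: move right → a[q1]abac  (head at position 1)
Step 2: move left → [q1]abbac  (head at position 0)
Step 3: move left → [q1]□bbbac  (head at position -1)
Step 4: move right → □[q0]bbbac  (head at position 0)

After 4 steps, the head is at position 0.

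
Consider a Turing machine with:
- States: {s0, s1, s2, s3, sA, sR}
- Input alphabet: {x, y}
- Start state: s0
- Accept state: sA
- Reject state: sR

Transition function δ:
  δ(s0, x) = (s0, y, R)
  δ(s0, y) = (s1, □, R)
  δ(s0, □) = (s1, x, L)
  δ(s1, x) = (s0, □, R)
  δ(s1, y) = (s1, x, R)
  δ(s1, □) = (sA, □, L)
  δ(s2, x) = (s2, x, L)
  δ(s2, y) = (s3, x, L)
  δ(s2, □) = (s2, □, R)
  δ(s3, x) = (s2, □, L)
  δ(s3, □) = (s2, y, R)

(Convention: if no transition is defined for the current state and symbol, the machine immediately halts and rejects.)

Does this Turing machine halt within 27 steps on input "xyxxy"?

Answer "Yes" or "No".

Execution trace:
Initial: [s0]xyxxy
Step 1: δ(s0, x) = (s0, y, R) → y[s0]yxxy
Step 2: δ(s0, y) = (s1, □, R) → y□[s1]xxy
Step 3: δ(s1, x) = (s0, □, R) → y□□[s0]xy
Step 4: δ(s0, x) = (s0, y, R) → y□□y[s0]y
Step 5: δ(s0, y) = (s1, □, R) → y□□y□[s1]□
Step 6: δ(s1, □) = (sA, □, L) → y□□y[sA]□□

The machine reaches the accept state sA and halts.
The machine halted after 6 steps (within the 27-step bound).

Answer: Yes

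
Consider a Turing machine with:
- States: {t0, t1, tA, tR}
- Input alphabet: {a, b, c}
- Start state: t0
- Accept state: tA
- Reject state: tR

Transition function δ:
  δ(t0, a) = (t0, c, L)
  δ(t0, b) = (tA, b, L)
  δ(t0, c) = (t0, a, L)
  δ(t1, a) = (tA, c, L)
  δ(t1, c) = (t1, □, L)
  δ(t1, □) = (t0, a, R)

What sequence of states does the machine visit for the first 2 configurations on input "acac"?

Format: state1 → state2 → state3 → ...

Execution trace:
Initial: [t0]acac
Step 1: δ(t0, a) = (t0, c, L) → [t0]□ccac

No transition is defined for δ(t0, □). By convention the machine halts and rejects.

State sequence: t0 → t0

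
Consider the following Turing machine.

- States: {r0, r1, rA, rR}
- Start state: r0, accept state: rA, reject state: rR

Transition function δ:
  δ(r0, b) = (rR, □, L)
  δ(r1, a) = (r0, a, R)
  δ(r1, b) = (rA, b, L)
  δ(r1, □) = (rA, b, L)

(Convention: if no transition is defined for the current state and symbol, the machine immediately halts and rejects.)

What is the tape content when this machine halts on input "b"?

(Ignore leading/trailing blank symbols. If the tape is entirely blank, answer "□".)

Execution trace:
Initial: [r0]b
Step 1: δ(r0, b) = (rR, □, L) → [rR]□□

The machine reaches the reject state rR and halts.

Final tape (ignoring leading/trailing blanks): □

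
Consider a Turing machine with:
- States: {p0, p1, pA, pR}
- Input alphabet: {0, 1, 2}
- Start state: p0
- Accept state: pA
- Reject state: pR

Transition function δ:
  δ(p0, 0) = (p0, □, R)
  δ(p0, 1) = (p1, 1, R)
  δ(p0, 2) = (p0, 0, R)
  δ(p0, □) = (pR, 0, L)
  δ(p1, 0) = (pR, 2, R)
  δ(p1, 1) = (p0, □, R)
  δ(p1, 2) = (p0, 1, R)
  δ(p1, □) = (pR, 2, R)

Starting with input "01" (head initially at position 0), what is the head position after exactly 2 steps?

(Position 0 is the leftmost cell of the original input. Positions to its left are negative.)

Execution trace (head position shown):
Step 0: [p0]01  (head at position 0)
Step 1: move right → □[p0]1  (head at position 1)
Step 2: move right → □1[p1]□  (head at position 2)

After 2 steps, the head is at position 2.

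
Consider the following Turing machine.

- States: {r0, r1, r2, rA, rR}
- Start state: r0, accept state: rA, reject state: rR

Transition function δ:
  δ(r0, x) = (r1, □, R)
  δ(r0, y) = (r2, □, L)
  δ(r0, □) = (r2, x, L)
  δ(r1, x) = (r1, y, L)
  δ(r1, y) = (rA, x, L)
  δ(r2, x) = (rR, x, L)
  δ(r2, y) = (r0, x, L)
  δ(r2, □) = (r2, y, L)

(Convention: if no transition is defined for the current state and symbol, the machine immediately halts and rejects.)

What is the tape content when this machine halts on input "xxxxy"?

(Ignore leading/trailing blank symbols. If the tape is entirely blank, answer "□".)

Execution trace:
Initial: [r0]xxxxy
Step 1: δ(r0, x) = (r1, □, R) → □[r1]xxxy
Step 2: δ(r1, x) = (r1, y, L) → [r1]□yxxy

No transition is defined for δ(r1, □). By convention the machine halts and rejects.

Final tape (ignoring leading/trailing blanks): yxxy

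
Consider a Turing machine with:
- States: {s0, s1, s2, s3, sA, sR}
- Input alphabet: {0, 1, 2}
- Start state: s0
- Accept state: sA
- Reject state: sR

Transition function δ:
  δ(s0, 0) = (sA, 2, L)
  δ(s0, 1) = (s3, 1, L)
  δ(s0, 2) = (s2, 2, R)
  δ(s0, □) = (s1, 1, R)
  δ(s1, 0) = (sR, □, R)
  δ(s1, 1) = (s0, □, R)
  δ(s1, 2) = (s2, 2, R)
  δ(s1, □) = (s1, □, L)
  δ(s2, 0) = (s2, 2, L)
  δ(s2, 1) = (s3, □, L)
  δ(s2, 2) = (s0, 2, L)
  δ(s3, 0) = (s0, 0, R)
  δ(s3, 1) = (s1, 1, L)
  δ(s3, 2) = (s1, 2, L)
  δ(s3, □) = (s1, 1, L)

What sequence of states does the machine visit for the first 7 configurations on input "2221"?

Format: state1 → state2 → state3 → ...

Execution trace:
Initial: [s0]2221
Step 1: δ(s0, 2) = (s2, 2, R) → 2[s2]221
Step 2: δ(s2, 2) = (s0, 2, L) → [s0]2221
Step 3: δ(s0, 2) = (s2, 2, R) → 2[s2]221
Step 4: δ(s2, 2) = (s0, 2, L) → [s0]2221
Step 5: δ(s0, 2) = (s2, 2, R) → 2[s2]221
Step 6: δ(s2, 2) = (s0, 2, L) → [s0]2221

State sequence: s0 → s2 → s0 → s2 → s0 → s2 → s0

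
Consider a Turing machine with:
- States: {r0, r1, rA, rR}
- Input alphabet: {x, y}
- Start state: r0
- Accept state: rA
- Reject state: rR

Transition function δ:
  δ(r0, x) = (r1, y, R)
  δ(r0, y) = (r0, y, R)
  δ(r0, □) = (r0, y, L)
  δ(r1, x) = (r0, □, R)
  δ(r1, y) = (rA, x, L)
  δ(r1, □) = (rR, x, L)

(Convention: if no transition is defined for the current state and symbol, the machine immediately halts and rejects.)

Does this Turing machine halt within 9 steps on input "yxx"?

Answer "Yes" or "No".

Execution trace:
Initial: [r0]yxx
Step 1: δ(r0, y) = (r0, y, R) → y[r0]xx
Step 2: δ(r0, x) = (r1, y, R) → yy[r1]x
Step 3: δ(r1, x) = (r0, □, R) → yy□[r0]□
Step 4: δ(r0, □) = (r0, y, L) → yy[r0]□y
Step 5: δ(r0, □) = (r0, y, L) → y[r0]yyy
Step 6: δ(r0, y) = (r0, y, R) → yy[r0]yy
Step 7: δ(r0, y) = (r0, y, R) → yyy[r0]y
Step 8: δ(r0, y) = (r0, y, R) → yyyy[r0]□
Step 9: δ(r0, □) = (r0, y, L) → yyy[r0]yy

The machine has not reached a halting state after 9 steps.
The machine did not halt within the 9-step bound.

Answer: No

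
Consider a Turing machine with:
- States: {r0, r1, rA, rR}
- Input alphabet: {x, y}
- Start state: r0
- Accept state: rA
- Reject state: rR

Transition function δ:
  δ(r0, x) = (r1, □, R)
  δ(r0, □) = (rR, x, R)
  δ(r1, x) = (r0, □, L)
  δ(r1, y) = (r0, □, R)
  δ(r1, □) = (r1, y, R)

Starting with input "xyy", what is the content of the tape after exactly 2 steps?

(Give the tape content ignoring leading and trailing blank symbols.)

Execution trace:
Initial: [r0]xyy
Step 1: δ(r0, x) = (r1, □, R) → □[r1]yy
Step 2: δ(r1, y) = (r0, □, R) → □□[r0]y

No transition is defined for δ(r0, y). By convention the machine halts and rejects.

After 2 steps, the tape (ignoring leading/trailing blanks) is: y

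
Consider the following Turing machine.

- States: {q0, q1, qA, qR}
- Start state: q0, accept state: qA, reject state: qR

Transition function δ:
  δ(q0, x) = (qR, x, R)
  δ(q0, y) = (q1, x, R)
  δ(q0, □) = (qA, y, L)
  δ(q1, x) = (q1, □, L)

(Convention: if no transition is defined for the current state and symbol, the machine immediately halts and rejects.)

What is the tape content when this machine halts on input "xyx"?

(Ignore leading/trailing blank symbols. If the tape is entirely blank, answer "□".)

Execution trace:
Initial: [q0]xyx
Step 1: δ(q0, x) = (qR, x, R) → x[qR]yx

The machine reaches the reject state qR and halts.

Final tape (ignoring leading/trailing blanks): xyx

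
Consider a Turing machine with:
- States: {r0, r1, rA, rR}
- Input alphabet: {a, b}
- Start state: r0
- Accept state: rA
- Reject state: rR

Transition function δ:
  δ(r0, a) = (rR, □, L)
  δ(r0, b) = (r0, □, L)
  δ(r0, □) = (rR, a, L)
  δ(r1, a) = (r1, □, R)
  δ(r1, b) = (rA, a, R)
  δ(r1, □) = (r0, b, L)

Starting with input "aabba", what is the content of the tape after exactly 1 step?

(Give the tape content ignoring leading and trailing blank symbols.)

Execution trace:
Initial: [r0]aabba
Step 1: δ(r0, a) = (rR, □, L) → [rR]□□abba

The machine reaches the reject state rR and halts.

After 1 step, the tape (ignoring leading/trailing blanks) is: abba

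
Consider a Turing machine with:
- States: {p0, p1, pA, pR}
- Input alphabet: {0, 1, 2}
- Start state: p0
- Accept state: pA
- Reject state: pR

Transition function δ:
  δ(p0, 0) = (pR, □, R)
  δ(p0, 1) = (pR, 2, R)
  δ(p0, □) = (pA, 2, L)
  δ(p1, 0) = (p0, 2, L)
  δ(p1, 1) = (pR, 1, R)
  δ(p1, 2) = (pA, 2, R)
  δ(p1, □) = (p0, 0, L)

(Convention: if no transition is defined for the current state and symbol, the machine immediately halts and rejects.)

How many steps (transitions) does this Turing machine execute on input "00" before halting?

Execution trace:
Initial: [p0]00
Step 1: δ(p0, 0) = (pR, □, R) → □[pR]0

The machine reaches the reject state pR and halts.

The machine executed 1 step before halting.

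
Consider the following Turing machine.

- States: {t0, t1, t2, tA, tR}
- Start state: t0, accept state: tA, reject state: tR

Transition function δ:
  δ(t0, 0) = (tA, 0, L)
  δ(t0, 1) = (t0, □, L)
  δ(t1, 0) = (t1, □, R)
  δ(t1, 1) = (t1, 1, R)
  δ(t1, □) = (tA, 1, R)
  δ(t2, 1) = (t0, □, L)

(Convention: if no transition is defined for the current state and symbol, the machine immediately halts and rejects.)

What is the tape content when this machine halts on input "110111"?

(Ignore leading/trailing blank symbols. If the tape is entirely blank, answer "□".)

Execution trace:
Initial: [t0]110111
Step 1: δ(t0, 1) = (t0, □, L) → [t0]□□10111

No transition is defined for δ(t0, □). By convention the machine halts and rejects.

Final tape (ignoring leading/trailing blanks): 10111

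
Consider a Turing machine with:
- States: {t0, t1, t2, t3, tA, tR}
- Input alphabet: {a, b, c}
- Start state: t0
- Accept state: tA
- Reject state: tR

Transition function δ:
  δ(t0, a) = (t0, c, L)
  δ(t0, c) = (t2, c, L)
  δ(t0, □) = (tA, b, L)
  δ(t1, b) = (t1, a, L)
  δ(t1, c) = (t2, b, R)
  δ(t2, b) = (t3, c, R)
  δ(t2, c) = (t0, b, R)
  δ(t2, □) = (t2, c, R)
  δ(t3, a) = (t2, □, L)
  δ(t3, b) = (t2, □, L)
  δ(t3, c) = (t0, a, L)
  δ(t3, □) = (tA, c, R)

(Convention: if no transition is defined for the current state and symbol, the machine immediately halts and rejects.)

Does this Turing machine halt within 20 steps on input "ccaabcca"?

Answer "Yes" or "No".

Execution trace:
Initial: [t0]ccaabcca
Step 1: δ(t0, c) = (t2, c, L) → [t2]□ccaabcca
Step 2: δ(t2, □) = (t2, c, R) → c[t2]ccaabcca
Step 3: δ(t2, c) = (t0, b, R) → cb[t0]caabcca
Step 4: δ(t0, c) = (t2, c, L) → c[t2]bcaabcca
Step 5: δ(t2, b) = (t3, c, R) → cc[t3]caabcca
Step 6: δ(t3, c) = (t0, a, L) → c[t0]caaabcca
Step 7: δ(t0, c) = (t2, c, L) → [t2]ccaaabcca
Step 8: δ(t2, c) = (t0, b, R) → b[t0]caaabcca
Step 9: δ(t0, c) = (t2, c, L) → [t2]bcaaabcca
Step 10: δ(t2, b) = (t3, c, R) → c[t3]caaabcca
Step 11: δ(t3, c) = (t0, a, L) → [t0]caaaabcca
Step 12: δ(t0, c) = (t2, c, L) → [t2]□caaaabcca
Step 13: δ(t2, □) = (t2, c, R) → c[t2]caaaabcca
Step 14: δ(t2, c) = (t0, b, R) → cb[t0]aaaabcca
Step 15: δ(t0, a) = (t0, c, L) → c[t0]bcaaabcca

No transition is defined for δ(t0, b). By convention the machine halts and rejects.
The machine halted after 15 steps (within the 20-step bound).

Answer: Yes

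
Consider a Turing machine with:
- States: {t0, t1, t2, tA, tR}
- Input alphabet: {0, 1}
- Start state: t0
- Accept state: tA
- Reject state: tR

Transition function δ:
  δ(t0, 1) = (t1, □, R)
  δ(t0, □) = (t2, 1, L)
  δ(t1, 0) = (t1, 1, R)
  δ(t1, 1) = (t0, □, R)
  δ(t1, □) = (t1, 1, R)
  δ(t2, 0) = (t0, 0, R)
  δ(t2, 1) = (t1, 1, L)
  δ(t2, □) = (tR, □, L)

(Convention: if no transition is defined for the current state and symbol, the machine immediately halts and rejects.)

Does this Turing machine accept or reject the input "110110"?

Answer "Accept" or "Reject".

Execution trace:
Initial: [t0]110110
Step 1: δ(t0, 1) = (t1, □, R) → □[t1]10110
Step 2: δ(t1, 1) = (t0, □, R) → □□[t0]0110

No transition is defined for δ(t0, 0). By convention the machine halts and rejects.

Answer: Reject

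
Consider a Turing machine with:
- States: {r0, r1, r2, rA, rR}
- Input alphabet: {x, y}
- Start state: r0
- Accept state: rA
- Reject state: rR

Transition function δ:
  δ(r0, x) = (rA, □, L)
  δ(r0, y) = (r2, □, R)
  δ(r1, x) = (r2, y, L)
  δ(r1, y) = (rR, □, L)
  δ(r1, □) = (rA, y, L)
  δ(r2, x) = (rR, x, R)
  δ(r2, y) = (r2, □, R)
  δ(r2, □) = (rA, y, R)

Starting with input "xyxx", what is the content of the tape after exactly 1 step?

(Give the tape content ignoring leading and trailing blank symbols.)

Execution trace:
Initial: [r0]xyxx
Step 1: δ(r0, x) = (rA, □, L) → [rA]□□yxx

The machine reaches the accept state rA and halts.

After 1 step, the tape (ignoring leading/trailing blanks) is: yxx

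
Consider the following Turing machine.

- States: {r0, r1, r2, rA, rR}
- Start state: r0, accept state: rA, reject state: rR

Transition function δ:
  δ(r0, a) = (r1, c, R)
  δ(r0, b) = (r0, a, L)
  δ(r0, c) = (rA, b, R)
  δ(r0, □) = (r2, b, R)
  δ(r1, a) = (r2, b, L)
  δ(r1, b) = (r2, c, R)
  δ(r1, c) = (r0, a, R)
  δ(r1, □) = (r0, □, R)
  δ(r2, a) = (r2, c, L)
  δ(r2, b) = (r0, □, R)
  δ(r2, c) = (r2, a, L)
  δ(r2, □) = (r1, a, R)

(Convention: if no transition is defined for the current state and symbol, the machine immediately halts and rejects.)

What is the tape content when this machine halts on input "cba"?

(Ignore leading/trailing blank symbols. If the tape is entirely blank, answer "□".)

Execution trace:
Initial: [r0]cba
Step 1: δ(r0, c) = (rA, b, R) → b[rA]ba

The machine reaches the accept state rA and halts.

Final tape (ignoring leading/trailing blanks): bba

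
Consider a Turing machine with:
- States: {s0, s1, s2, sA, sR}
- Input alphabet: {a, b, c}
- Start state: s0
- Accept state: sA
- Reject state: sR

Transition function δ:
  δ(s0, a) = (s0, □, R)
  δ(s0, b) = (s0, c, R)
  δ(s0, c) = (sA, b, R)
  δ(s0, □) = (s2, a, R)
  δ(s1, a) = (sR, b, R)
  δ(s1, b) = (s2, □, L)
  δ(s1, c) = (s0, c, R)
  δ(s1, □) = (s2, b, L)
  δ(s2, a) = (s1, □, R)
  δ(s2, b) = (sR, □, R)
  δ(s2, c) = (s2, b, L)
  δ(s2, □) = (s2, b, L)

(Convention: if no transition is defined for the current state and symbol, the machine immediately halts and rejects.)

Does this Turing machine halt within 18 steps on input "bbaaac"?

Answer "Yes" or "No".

Execution trace:
Initial: [s0]bbaaac
Step 1: δ(s0, b) = (s0, c, R) → c[s0]baaac
Step 2: δ(s0, b) = (s0, c, R) → cc[s0]aaac
Step 3: δ(s0, a) = (s0, □, R) → cc□[s0]aac
Step 4: δ(s0, a) = (s0, □, R) → cc□□[s0]ac
Step 5: δ(s0, a) = (s0, □, R) → cc□□□[s0]c
Step 6: δ(s0, c) = (sA, b, R) → cc□□□b[sA]□

The machine reaches the accept state sA and halts.
The machine halted after 6 steps (within the 18-step bound).

Answer: Yes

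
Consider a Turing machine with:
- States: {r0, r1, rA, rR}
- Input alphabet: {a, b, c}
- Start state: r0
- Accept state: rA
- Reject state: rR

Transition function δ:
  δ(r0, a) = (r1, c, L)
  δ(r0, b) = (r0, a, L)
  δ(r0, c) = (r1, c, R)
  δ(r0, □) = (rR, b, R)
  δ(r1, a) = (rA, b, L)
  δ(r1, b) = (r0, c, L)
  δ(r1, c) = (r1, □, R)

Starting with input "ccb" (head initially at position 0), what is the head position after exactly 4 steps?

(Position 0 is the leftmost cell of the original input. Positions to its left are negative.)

Execution trace (head position shown):
Step 0: [r0]ccb  (head at position 0)
Step 1: move right → c[r1]cb  (head at position 1)
Step 2: move right → c□[r1]b  (head at position 2)
Step 3: move left → c[r0]□c  (head at position 1)
Step 4: move right → cb[rR]c  (head at position 2)

After 4 steps, the head is at position 2.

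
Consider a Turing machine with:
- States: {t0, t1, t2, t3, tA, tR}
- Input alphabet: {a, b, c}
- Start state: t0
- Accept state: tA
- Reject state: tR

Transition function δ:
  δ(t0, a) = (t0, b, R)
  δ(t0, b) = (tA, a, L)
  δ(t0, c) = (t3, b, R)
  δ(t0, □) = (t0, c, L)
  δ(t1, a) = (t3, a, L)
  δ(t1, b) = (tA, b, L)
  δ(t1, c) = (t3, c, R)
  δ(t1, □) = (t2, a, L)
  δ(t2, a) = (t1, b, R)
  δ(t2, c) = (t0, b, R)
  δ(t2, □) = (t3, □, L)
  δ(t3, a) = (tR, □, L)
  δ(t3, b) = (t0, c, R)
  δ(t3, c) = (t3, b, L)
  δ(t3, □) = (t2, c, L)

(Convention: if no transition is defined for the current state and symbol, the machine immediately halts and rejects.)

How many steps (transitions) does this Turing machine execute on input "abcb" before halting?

Execution trace:
Initial: [t0]abcb
Step 1: δ(t0, a) = (t0, b, R) → b[t0]bcb
Step 2: δ(t0, b) = (tA, a, L) → [tA]bacb

The machine reaches the accept state tA and halts.

The machine executed 2 steps before halting.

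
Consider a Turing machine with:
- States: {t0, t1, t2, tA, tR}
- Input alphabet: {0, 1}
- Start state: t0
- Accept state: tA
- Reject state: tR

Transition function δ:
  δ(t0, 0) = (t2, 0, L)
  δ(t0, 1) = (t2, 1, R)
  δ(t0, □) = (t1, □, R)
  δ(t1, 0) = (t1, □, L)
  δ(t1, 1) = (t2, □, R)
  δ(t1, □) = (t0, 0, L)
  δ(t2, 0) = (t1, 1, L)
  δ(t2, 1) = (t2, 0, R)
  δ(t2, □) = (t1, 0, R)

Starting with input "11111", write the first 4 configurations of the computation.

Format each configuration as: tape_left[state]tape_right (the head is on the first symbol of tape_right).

Transitions applied:
Step 1: δ(t0, 1) = (t2, 1, R)
Step 2: δ(t2, 1) = (t2, 0, R)
Step 3: δ(t2, 1) = (t2, 0, R)

The first 4 configurations are:
[t0]11111 ⊢ 1[t2]1111 ⊢ 10[t2]111 ⊢ 100[t2]11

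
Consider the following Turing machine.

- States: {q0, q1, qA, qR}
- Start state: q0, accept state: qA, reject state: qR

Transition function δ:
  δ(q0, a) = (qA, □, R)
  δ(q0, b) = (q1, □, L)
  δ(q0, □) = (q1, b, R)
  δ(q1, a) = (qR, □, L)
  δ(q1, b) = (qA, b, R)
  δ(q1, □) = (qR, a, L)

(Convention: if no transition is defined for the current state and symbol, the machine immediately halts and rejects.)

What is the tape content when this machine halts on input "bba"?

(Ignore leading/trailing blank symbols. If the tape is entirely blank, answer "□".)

Execution trace:
Initial: [q0]bba
Step 1: δ(q0, b) = (q1, □, L) → [q1]□□ba
Step 2: δ(q1, □) = (qR, a, L) → [qR]□a□ba

The machine reaches the reject state qR and halts.

Final tape (ignoring leading/trailing blanks): a□ba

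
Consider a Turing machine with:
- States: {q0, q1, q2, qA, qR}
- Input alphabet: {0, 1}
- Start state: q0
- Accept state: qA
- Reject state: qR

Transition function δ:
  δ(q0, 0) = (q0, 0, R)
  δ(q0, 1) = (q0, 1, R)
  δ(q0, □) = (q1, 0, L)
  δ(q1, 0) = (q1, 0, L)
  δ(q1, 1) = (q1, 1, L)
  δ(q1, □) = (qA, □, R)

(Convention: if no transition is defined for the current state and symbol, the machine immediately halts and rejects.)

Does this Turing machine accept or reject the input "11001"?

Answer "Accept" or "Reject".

Execution trace:
Initial: [q0]11001
Step 1: δ(q0, 1) = (q0, 1, R) → 1[q0]1001
Step 2: δ(q0, 1) = (q0, 1, R) → 11[q0]001
Step 3: δ(q0, 0) = (q0, 0, R) → 110[q0]01
Step 4: δ(q0, 0) = (q0, 0, R) → 1100[q0]1
Step 5: δ(q0, 1) = (q0, 1, R) → 11001[q0]□
Step 6: δ(q0, □) = (q1, 0, L) → 1100[q1]10
Step 7: δ(q1, 1) = (q1, 1, L) → 110[q1]010
Step 8: δ(q1, 0) = (q1, 0, L) → 11[q1]0010
Step 9: δ(q1, 0) = (q1, 0, L) → 1[q1]10010
Step 10: δ(q1, 1) = (q1, 1, L) → [q1]110010
Step 11: δ(q1, 1) = (q1, 1, L) → [q1]□110010
Step 12: δ(q1, □) = (qA, □, R) → □[qA]110010

The machine reaches the accept state qA and halts.

Answer: Accept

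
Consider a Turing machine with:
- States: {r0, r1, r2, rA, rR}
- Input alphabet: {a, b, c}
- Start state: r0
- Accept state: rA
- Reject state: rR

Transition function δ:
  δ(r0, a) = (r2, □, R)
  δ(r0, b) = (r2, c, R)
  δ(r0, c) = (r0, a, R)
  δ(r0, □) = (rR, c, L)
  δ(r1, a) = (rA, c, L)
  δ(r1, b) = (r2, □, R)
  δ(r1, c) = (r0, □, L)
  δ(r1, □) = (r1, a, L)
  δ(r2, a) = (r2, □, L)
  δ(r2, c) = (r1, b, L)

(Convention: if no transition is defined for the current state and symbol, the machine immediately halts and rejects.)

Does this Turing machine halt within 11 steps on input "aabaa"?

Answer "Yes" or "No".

Execution trace:
Initial: [r0]aabaa
Step 1: δ(r0, a) = (r2, □, R) → □[r2]abaa
Step 2: δ(r2, a) = (r2, □, L) → [r2]□□baa

No transition is defined for δ(r2, □). By convention the machine halts and rejects.
The machine halted after 2 steps (within the 11-step bound).

Answer: Yes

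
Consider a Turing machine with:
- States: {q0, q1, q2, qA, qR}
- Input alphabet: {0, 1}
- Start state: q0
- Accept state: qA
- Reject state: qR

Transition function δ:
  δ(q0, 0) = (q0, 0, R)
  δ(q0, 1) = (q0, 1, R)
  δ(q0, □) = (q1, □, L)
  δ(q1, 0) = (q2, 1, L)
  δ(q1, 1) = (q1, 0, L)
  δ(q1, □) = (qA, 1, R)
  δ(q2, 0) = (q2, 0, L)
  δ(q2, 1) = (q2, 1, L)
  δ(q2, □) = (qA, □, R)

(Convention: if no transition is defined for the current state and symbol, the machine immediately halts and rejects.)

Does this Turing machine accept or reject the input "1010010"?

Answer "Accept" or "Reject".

Execution trace:
Initial: [q0]1010010
Step 1: δ(q0, 1) = (q0, 1, R) → 1[q0]010010
Step 2: δ(q0, 0) = (q0, 0, R) → 10[q0]10010
Step 3: δ(q0, 1) = (q0, 1, R) → 101[q0]0010
Step 4: δ(q0, 0) = (q0, 0, R) → 1010[q0]010
Step 5: δ(q0, 0) = (q0, 0, R) → 10100[q0]10
Step 6: δ(q0, 1) = (q0, 1, R) → 101001[q0]0
Step 7: δ(q0, 0) = (q0, 0, R) → 1010010[q0]□
Step 8: δ(q0, □) = (q1, □, L) → 101001[q1]0□
Step 9: δ(q1, 0) = (q2, 1, L) → 10100[q2]11□
Step 10: δ(q2, 1) = (q2, 1, L) → 1010[q2]011□
Step 11: δ(q2, 0) = (q2, 0, L) → 101[q2]0011□
Step 12: δ(q2, 0) = (q2, 0, L) → 10[q2]10011□
Step 13: δ(q2, 1) = (q2, 1, L) → 1[q2]010011□
Step 14: δ(q2, 0) = (q2, 0, L) → [q2]1010011□
Step 15: δ(q2, 1) = (q2, 1, L) → [q2]□1010011□
Step 16: δ(q2, □) = (qA, □, R) → □[qA]1010011□

The machine reaches the accept state qA and halts.

Answer: Accept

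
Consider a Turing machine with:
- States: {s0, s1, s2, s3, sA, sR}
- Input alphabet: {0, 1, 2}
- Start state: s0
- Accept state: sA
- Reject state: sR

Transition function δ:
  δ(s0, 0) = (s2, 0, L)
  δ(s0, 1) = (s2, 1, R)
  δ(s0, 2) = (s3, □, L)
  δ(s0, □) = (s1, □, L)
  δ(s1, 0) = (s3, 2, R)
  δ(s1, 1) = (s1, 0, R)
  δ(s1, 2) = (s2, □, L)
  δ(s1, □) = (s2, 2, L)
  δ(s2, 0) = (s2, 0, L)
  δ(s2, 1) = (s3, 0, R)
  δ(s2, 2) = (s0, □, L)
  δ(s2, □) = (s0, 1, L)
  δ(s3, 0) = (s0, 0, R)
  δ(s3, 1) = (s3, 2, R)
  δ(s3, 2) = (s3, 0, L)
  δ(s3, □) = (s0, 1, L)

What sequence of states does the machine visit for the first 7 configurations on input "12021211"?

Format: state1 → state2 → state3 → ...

Execution trace:
Initial: [s0]12021211
Step 1: δ(s0, 1) = (s2, 1, R) → 1[s2]2021211
Step 2: δ(s2, 2) = (s0, □, L) → [s0]1□021211
Step 3: δ(s0, 1) = (s2, 1, R) → 1[s2]□021211
Step 4: δ(s2, □) = (s0, 1, L) → [s0]11021211
Step 5: δ(s0, 1) = (s2, 1, R) → 1[s2]1021211
Step 6: δ(s2, 1) = (s3, 0, R) → 10[s3]021211

State sequence: s0 → s2 → s0 → s2 → s0 → s2 → s3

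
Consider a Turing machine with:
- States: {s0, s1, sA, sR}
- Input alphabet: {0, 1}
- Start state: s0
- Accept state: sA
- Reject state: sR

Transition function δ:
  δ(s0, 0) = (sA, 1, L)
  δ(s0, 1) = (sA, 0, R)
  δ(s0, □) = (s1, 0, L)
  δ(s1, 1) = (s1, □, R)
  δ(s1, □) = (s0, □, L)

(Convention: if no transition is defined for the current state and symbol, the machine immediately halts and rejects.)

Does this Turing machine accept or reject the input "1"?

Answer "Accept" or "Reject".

Execution trace:
Initial: [s0]1
Step 1: δ(s0, 1) = (sA, 0, R) → 0[sA]□

The machine reaches the accept state sA and halts.

Answer: Accept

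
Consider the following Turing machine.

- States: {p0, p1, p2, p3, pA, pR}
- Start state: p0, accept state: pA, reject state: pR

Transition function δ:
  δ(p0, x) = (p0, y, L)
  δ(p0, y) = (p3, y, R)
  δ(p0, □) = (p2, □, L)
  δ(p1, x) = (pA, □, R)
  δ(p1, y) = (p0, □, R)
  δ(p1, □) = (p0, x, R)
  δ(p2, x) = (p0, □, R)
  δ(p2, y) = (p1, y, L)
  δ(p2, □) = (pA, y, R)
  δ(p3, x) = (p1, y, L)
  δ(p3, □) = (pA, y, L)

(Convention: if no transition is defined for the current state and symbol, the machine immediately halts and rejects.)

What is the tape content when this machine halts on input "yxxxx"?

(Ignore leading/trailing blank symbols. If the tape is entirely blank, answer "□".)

Execution trace:
Initial: [p0]yxxxx
Step 1: δ(p0, y) = (p3, y, R) → y[p3]xxxx
Step 2: δ(p3, x) = (p1, y, L) → [p1]yyxxx
Step 3: δ(p1, y) = (p0, □, R) → □[p0]yxxx
Step 4: δ(p0, y) = (p3, y, R) → □y[p3]xxx
Step 5: δ(p3, x) = (p1, y, L) → □[p1]yyxx
Step 6: δ(p1, y) = (p0, □, R) → □□[p0]yxx
Step 7: δ(p0, y) = (p3, y, R) → □□y[p3]xx
Step 8: δ(p3, x) = (p1, y, L) → □□[p1]yyx
Step 9: δ(p1, y) = (p0, □, R) → □□□[p0]yx
Step 10: δ(p0, y) = (p3, y, R) → □□□y[p3]x
Step 11: δ(p3, x) = (p1, y, L) → □□□[p1]yy
Step 12: δ(p1, y) = (p0, □, R) → □□□□[p0]y
Step 13: δ(p0, y) = (p3, y, R) → □□□□y[p3]□
Step 14: δ(p3, □) = (pA, y, L) → □□□□[pA]yy

The machine reaches the accept state pA and halts.

Final tape (ignoring leading/trailing blanks): yy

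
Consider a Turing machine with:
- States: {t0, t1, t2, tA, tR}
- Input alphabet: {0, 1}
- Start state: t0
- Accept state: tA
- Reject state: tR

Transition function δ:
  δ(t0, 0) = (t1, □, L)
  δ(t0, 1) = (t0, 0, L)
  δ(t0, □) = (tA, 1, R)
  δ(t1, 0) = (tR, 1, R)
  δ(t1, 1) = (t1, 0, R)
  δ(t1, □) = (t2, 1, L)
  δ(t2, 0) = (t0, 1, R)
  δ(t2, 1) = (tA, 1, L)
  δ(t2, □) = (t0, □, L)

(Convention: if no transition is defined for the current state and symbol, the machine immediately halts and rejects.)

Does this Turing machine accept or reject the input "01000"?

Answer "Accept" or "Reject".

Execution trace:
Initial: [t0]01000
Step 1: δ(t0, 0) = (t1, □, L) → [t1]□□1000
Step 2: δ(t1, □) = (t2, 1, L) → [t2]□1□1000
Step 3: δ(t2, □) = (t0, □, L) → [t0]□□1□1000
Step 4: δ(t0, □) = (tA, 1, R) → 1[tA]□1□1000

The machine reaches the accept state tA and halts.

Answer: Accept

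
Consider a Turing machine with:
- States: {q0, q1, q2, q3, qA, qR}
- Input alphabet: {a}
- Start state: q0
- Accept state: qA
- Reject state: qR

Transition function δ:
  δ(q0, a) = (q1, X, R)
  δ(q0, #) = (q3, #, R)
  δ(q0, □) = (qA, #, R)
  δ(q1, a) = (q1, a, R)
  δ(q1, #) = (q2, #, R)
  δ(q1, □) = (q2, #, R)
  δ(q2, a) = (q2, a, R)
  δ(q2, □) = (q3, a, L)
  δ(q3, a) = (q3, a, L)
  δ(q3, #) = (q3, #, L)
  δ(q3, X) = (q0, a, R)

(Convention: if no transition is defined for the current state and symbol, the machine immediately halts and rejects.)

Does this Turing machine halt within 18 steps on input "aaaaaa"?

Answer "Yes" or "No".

Execution trace:
Initial: [q0]aaaaaa
Step 1: δ(q0, a) = (q1, X, R) → X[q1]aaaaa
Step 2: δ(q1, a) = (q1, a, R) → Xa[q1]aaaa
Step 3: δ(q1, a) = (q1, a, R) → Xaa[q1]aaa
Step 4: δ(q1, a) = (q1, a, R) → Xaaa[q1]aa
Step 5: δ(q1, a) = (q1, a, R) → Xaaaa[q1]a
Step 6: δ(q1, a) = (q1, a, R) → Xaaaaa[q1]□
Step 7: δ(q1, □) = (q2, #, R) → Xaaaaa#[q2]□
Step 8: δ(q2, □) = (q3, a, L) → Xaaaaa[q3]#a
Step 9: δ(q3, #) = (q3, #, L) → Xaaaa[q3]a#a
Step 10: δ(q3, a) = (q3, a, L) → Xaaa[q3]aa#a
Step 11: δ(q3, a) = (q3, a, L) → Xaa[q3]aaa#a
Step 12: δ(q3, a) = (q3, a, L) → Xa[q3]aaaa#a
Step 13: δ(q3, a) = (q3, a, L) → X[q3]aaaaa#a
Step 14: δ(q3, a) = (q3, a, L) → [q3]Xaaaaa#a
Step 15: δ(q3, X) = (q0, a, R) → a[q0]aaaaa#a
Step 16: δ(q0, a) = (q1, X, R) → aX[q1]aaaa#a
Step 17: δ(q1, a) = (q1, a, R) → aXa[q1]aaa#a
Step 18: δ(q1, a) = (q1, a, R) → aXaa[q1]aa#a

The machine has not reached a halting state after 18 steps.
The machine did not halt within the 18-step bound.

Answer: No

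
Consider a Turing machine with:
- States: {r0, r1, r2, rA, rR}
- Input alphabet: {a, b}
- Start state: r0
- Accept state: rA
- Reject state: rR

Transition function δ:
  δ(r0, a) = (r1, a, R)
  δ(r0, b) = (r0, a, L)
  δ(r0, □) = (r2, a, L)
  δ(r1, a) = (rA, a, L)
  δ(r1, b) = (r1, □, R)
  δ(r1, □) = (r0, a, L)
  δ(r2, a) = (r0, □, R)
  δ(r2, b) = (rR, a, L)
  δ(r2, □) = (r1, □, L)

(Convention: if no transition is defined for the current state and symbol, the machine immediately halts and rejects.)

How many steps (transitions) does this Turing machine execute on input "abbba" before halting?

Execution trace:
Initial: [r0]abbba
Step 1: δ(r0, a) = (r1, a, R) → a[r1]bbba
Step 2: δ(r1, b) = (r1, □, R) → a□[r1]bba
Step 3: δ(r1, b) = (r1, □, R) → a□□[r1]ba
Step 4: δ(r1, b) = (r1, □, R) → a□□□[r1]a
Step 5: δ(r1, a) = (rA, a, L) → a□□[rA]□a

The machine reaches the accept state rA and halts.

The machine executed 5 steps before halting.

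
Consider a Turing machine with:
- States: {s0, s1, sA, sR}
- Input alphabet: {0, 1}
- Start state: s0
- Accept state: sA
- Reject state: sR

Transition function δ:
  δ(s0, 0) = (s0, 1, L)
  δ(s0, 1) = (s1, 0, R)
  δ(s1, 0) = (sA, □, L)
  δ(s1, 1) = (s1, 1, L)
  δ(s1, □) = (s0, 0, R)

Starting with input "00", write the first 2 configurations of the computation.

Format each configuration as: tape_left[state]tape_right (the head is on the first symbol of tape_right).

Transitions applied:
Step 1: δ(s0, 0) = (s0, 1, L)

The first 2 configurations are:
[s0]00 ⊢ [s0]□10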